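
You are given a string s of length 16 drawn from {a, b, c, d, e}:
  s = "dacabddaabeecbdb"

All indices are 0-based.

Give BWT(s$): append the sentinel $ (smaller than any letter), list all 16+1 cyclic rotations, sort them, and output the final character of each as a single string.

bdcaddcaaaed$bbeb

rank  rotation           last
    0  $dacabddaabeecbdb  b
    1  aabeecbdb$dacabdd  d
    2  abddaabeecbdb$dac  c
    3  abeecbdb$dacabdda  a
    4  acabddaabeecbdb$d  d
    5  b$dacabddaabeecbd  d
    6  bdb$dacabddaabeec  c
    7  bddaabeecbdb$daca  a
    8  beecbdb$dacabddaa  a
    9  cabddaabeecbdb$da  a
   10  cbdb$dacabddaabee  e
   11  daabeecbdb$dacabd  d
   12  dacabddaabeecbdb$  $
   13  db$dacabddaabeecb  b
   14  ddaabeecbdb$dacab  b
   15  ecbdb$dacabddaabe  e
   16  eecbdb$dacabddaab  b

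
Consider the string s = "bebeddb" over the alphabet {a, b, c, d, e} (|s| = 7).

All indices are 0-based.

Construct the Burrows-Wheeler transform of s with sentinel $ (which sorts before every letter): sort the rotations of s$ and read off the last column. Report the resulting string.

bd$edebb

rank  rotation  last
    0  $bebeddb  b
    1  b$bebedd  d
    2  bebeddb$  $
    3  beddb$be  e
    4  db$bebed  d
    5  ddb$bebe  e
    6  ebeddb$b  b
    7  eddb$beb  b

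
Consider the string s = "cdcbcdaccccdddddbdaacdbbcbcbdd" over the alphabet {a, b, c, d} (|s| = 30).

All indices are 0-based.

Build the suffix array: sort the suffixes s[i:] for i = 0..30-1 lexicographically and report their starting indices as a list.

[18, 6, 19, 22, 23, 25, 3, 16, 27, 24, 2, 26, 7, 8, 9, 4, 20, 0, 10, 29, 17, 5, 21, 15, 1, 28, 14, 13, 12, 11]

sorted suffixes:
  #0 SA[0]=18  'aacdbbcbcbdd'
  #1 SA[1]=6  'accccdddddbdaacdbbcbcbdd'
  #2 SA[2]=19  'acdbbcbcbdd'
  #3 SA[3]=22  'bbcbcbdd'
  #4 SA[4]=23  'bcbcbdd'
  #5 SA[5]=25  'bcbdd'
  #6 SA[6]=3  'bcdaccccdddddbdaacdbbcbcbdd'
  #7 SA[7]=16  'bdaacdbbcbcbdd'
  #8 SA[8]=27  'bdd'
  #9 SA[9]=24  'cbcbdd'
  #10 SA[10]=2  'cbcdaccccdddddbdaacdbbcbcbdd'
  #11 SA[11]=26  'cbdd'
  #12 SA[12]=7  'ccccdddddbdaacdbbcbcbdd'
  #13 SA[13]=8  'cccdddddbdaacdbbcbcbdd'
  #14 SA[14]=9  'ccdddddbdaacdbbcbcbdd'
  #15 SA[15]=4  'cdaccccdddddbdaacdbbcbcbdd'
  #16 SA[16]=20  'cdbbcbcbdd'
  #17 SA[17]=0  'cdcbcdaccccdddddbdaacdbbcbcbdd'
  #18 SA[18]=10  'cdddddbdaacdbbcbcbdd'
  #19 SA[19]=29  'd'
  #20 SA[20]=17  'daacdbbcbcbdd'
  #21 SA[21]=5  'daccccdddddbdaacdbbcbcbdd'
  #22 SA[22]=21  'dbbcbcbdd'
  #23 SA[23]=15  'dbdaacdbbcbcbdd'
  #24 SA[24]=1  'dcbcdaccccdddddbdaacdbbcbcbdd'
  #25 SA[25]=28  'dd'
  #26 SA[26]=14  'ddbdaacdbbcbcbdd'
  #27 SA[27]=13  'dddbdaacdbbcbcbdd'
  #28 SA[28]=12  'ddddbdaacdbbcbcbdd'
  #29 SA[29]=11  'dddddbdaacdbbcbcbdd'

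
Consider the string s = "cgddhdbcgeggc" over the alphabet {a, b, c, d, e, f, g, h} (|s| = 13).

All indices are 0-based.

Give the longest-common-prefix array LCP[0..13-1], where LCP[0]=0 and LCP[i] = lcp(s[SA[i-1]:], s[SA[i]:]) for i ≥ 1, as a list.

sorted suffixes:
  #0 SA[0]=6  'bcgeggc'
  #1 SA[1]=12  'c'
  #2 SA[2]=0  'cgddhdbcgeggc'
  #3 SA[3]=7  'cgeggc'
  #4 SA[4]=5  'dbcgeggc'
  #5 SA[5]=2  'ddhdbcgeggc'
  #6 SA[6]=3  'dhdbcgeggc'
  #7 SA[7]=9  'eggc'
  #8 SA[8]=11  'gc'
  #9 SA[9]=1  'gddhdbcgeggc'
  #10 SA[10]=8  'geggc'
  #11 SA[11]=10  'ggc'
  #12 SA[12]=4  'hdbcgeggc'

SA = [6, 12, 0, 7, 5, 2, 3, 9, 11, 1, 8, 10, 4]
i: (SA[i-1],SA[i]) lcp shared
  1: (6,12) 0 ''
  2: (12,0) 1 'c'
  3: (0,7) 2 'cg'
  4: (7,5) 0 ''
  5: (5,2) 1 'd'
  6: (2,3) 1 'd'
  7: (3,9) 0 ''
  8: (9,11) 0 ''
  9: (11,1) 1 'g'
  10: (1,8) 1 'g'
  11: (8,10) 1 'g'
  12: (10,4) 0 ''

[0, 0, 1, 2, 0, 1, 1, 0, 0, 1, 1, 1, 0]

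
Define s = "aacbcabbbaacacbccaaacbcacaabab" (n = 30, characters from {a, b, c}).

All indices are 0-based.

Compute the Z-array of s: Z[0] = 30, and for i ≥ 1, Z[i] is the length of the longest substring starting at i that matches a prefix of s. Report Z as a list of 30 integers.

Z[0]=30
i=1: outside box; Z[1]=1 scan→box=[1,2)
i=2: outside box; Z[2]=0
i=3: outside box; Z[3]=0
i=4: outside box; Z[4]=0
i=5: outside box; Z[5]=1 scan→box=[5,6)
i=6: outside box; Z[6]=0
i=7: outside box; Z[7]=0
i=8: outside box; Z[8]=0
i=9: outside box; Z[9]=3 scan→box=[9,12)
i=10: min(r-i=2, Z[1]=1)=1; Z[10]=1
i=11: min(r-i=1, Z[2]=0)=0; Z[11]=0
i=12: outside box; Z[12]=1 scan→box=[12,13)
i=13: outside box; Z[13]=0
i=14: outside box; Z[14]=0
i=15: outside box; Z[15]=0
i=16: outside box; Z[16]=0
i=17: outside box; Z[17]=2 scan→box=[17,19)
i=18: min(r-i=1, Z[1]=1)=1; Z[18]=6 scan→box=[18,24)
i=19: min(r-i=5, Z[1]=1)=1; Z[19]=1
i=20: min(r-i=4, Z[2]=0)=0; Z[20]=0
i=21: min(r-i=3, Z[3]=0)=0; Z[21]=0
i=22: min(r-i=2, Z[4]=0)=0; Z[22]=0
i=23: min(r-i=1, Z[5]=1)=1; Z[23]=1
i=24: outside box; Z[24]=0
i=25: outside box; Z[25]=2 scan→box=[25,27)
i=26: min(r-i=1, Z[1]=1)=1; Z[26]=1
i=27: outside box; Z[27]=0
i=28: outside box; Z[28]=1 scan→box=[28,29)
i=29: outside box; Z[29]=0

[30, 1, 0, 0, 0, 1, 0, 0, 0, 3, 1, 0, 1, 0, 0, 0, 0, 2, 6, 1, 0, 0, 0, 1, 0, 2, 1, 0, 1, 0]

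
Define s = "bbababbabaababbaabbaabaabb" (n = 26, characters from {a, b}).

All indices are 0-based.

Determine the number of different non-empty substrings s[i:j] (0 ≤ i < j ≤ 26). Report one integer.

rank→(start, suffix):
  0 → (19, 'aabaabb')
  1 → (9, 'aababbaabbaabaabb')
  2 → (22, 'aabb')
  3 → (15, 'aabbaabaabb')
  4 → (7, 'abaababbaabbaabaabb')
  5 → (20, 'abaabb')
  6 → (10, 'ababbaabbaabaabb')
  7 → (2, 'ababbabaababbaabbaabaabb')
  8 → (23, 'abb')
  9 → (16, 'abbaabaabb')
  10 → (12, 'abbaabbaabaabb')
  11 → (4, 'abbabaababbaabbaabaabb')
  12 → (25, 'b')
  13 → (18, 'baabaabb')
  14 → (8, 'baababbaabbaabaabb')
  15 → (21, 'baabb')
  16 → (14, 'baabbaabaabb')
  17 → (6, 'babaababbaabbaabaabb')
  18 → (1, 'bababbabaababbaabbaabaabb')
  19 → (11, 'babbaabbaabaabb')
  20 → (3, 'babbabaababbaabbaabaabb')
  21 → (24, 'bb')
  22 → (17, 'bbaabaabb')
  23 → (13, 'bbaabbaabaabb')
  24 → (5, 'bbabaababbaabbaabaabb')
  25 → (0, 'bbababbabaababbaabbaabaabb')

SA = [19, 9, 22, 15, 7, 20, 10, 2, 23, 16, 12, 4, 25, 18, 8, 21, 14, 6, 1, 11, 3, 24, 17, 13, 5, 0]
rank  pair      lcp
   1  s[19:],s[9:]  4  'aaba'
   2  s[9:],s[22:]  3  'aab'
   3  s[22:],s[15:]  4  'aabb'
   4  s[15:],s[7:]  1  'a'
   5  s[7:],s[20:]  5  'abaab'
   6  s[20:],s[10:]  3  'aba'
   7  s[10:],s[2:]  6  'ababba'
   8  s[2:],s[23:]  2  'ab'
   9  s[23:],s[16:]  3  'abb'
  10  s[16:],s[12:]  6  'abbaab'
  11  s[12:],s[4:]  4  'abba'
  12  s[4:],s[25:]  0  ''
  13  s[25:],s[18:]  1  'b'
  14  s[18:],s[8:]  5  'baaba'
  15  s[8:],s[21:]  4  'baab'
  16  s[21:],s[14:]  5  'baabb'
  17  s[14:],s[6:]  2  'ba'
  18  s[6:],s[1:]  4  'baba'
  19  s[1:],s[11:]  3  'bab'
  20  s[11:],s[3:]  5  'babba'
  21  s[3:],s[24:]  1  'b'
  22  s[24:],s[17:]  2  'bb'
  23  s[17:],s[13:]  5  'bbaab'
  24  s[13:],s[5:]  3  'bba'
  25  s[5:],s[0:]  5  'bbaba'

n(n+1)/2 = 26·27/2 = 351
Σ LCP = 0 + 4 + 3 + 4 + 1 + 5 + 3 + 6 + 2 + 3 + 6 + 4 + 0 + 1 + 5 + 4 + 5 + 2 + 4 + 3 + 5 + 1 + 2 + 5 + 3 + 5 = 86
distinct = 351 − 86 = 265

265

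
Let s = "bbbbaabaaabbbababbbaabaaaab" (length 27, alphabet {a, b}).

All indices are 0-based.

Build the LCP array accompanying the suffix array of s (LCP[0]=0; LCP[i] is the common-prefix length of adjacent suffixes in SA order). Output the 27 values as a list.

[0, 3, 4, 2, 3, 6, 3, 1, 2, 5, 3, 2, 5, 0, 1, 4, 3, 7, 2, 3, 1, 8, 3, 2, 9, 4, 3]

rank | idx | suffix
   0 |  22 | aaaab
   1 |  23 | aaab
   2 |   7 | aaabbbababbbaabaaaab
   3 |  24 | aab
   4 |  19 | aabaaaab
   5 |   4 | aabaaabbbababbbaabaaaab
   6 |   8 | aabbbababbbaabaaaab
   7 |  25 | ab
   8 |  20 | abaaaab
   9 |   5 | abaaabbbababbbaabaaaab
  10 |  13 | ababbbaabaaaab
  11 |  15 | abbbaabaaaab
  12 |   9 | abbbababbbaabaaaab
  13 |  26 | b
  14 |  21 | baaaab
  15 |   6 | baaabbbababbbaabaaaab
  16 |  18 | baabaaaab
  17 |   3 | baabaaabbbababbbaabaaaab
  18 |  12 | bababbbaabaaaab
  19 |  14 | babbbaabaaaab
  20 |  17 | bbaabaaaab
  21 |   2 | bbaabaaabbbababbbaabaaaab
  22 |  11 | bbababbbaabaaaab
  23 |  16 | bbbaabaaaab
  24 |   1 | bbbaabaaabbbababbbaabaaaab
  25 |  10 | bbbababbbaabaaaab
  26 |   0 | bbbbaabaaabbbababbbaabaaaab

SA = [22, 23, 7, 24, 19, 4, 8, 25, 20, 5, 13, 15, 9, 26, 21, 6, 18, 3, 12, 14, 17, 2, 11, 16, 1, 10, 0]
[i] adj suffixes → lcp
  [1] 22/23 → 3 ('aaa')
  [2] 23/7 → 4 ('aaab')
  [3] 7/24 → 2 ('aa')
  [4] 24/19 → 3 ('aab')
  [5] 19/4 → 6 ('aabaaa')
  [6] 4/8 → 3 ('aab')
  [7] 8/25 → 1 ('a')
  [8] 25/20 → 2 ('ab')
  [9] 20/5 → 5 ('abaaa')
  [10] 5/13 → 3 ('aba')
  [11] 13/15 → 2 ('ab')
  [12] 15/9 → 5 ('abbba')
  [13] 9/26 → 0 ('')
  [14] 26/21 → 1 ('b')
  [15] 21/6 → 4 ('baaa')
  [16] 6/18 → 3 ('baa')
  [17] 18/3 → 7 ('baabaaa')
  [18] 3/12 → 2 ('ba')
  [19] 12/14 → 3 ('bab')
  [20] 14/17 → 1 ('b')
  [21] 17/2 → 8 ('bbaabaaa')
  [22] 2/11 → 3 ('bba')
  [23] 11/16 → 2 ('bb')
  [24] 16/1 → 9 ('bbbaabaaa')
  [25] 1/10 → 4 ('bbba')
  [26] 10/0 → 3 ('bbb')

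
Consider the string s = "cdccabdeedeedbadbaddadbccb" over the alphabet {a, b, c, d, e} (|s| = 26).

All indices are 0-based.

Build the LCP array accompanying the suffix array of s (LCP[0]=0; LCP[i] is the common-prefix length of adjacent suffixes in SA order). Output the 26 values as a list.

[0, 1, 3, 2, 0, 1, 3, 1, 1, 0, 1, 1, 2, 1, 0, 1, 4, 2, 1, 1, 1, 4, 0, 2, 1, 3]

rank | idx | suffix
   0 |   4 | abdeedeedbadbaddadbccb
   1 |  14 | adbaddadbccb
   2 |  20 | adbccb
   3 |  17 | addadbccb
   4 |  25 | b
   5 |  13 | badbaddadbccb
   6 |  16 | baddadbccb
   7 |  22 | bccb
   8 |   5 | bdeedeedbadbaddadbccb
   9 |   3 | cabdeedeedbadbaddadbccb
  10 |  24 | cb
  11 |   2 | ccabdeedeedbadbaddadbccb
  12 |  23 | ccb
  13 |   0 | cdccabdeedeedbadbaddadbccb
  14 |  19 | dadbccb
  15 |  12 | dbadbaddadbccb
  16 |  15 | dbaddadbccb
  17 |  21 | dbccb
  18 |   1 | dccabdeedeedbadbaddadbccb
  19 |  18 | ddadbccb
  20 |   9 | deedbadbaddadbccb
  21 |   6 | deedeedbadbaddadbccb
  22 |  11 | edbadbaddadbccb
  23 |   8 | edeedbadbaddadbccb
  24 |  10 | eedbadbaddadbccb
  25 |   7 | eedeedbadbaddadbccb

SA = [4, 14, 20, 17, 25, 13, 16, 22, 5, 3, 24, 2, 23, 0, 19, 12, 15, 21, 1, 18, 9, 6, 11, 8, 10, 7]
rank  pair      lcp
   1  s[4:],s[14:]  1  'a'
   2  s[14:],s[20:]  3  'adb'
   3  s[20:],s[17:]  2  'ad'
   4  s[17:],s[25:]  0  ''
   5  s[25:],s[13:]  1  'b'
   6  s[13:],s[16:]  3  'bad'
   7  s[16:],s[22:]  1  'b'
   8  s[22:],s[5:]  1  'b'
   9  s[5:],s[3:]  0  ''
  10  s[3:],s[24:]  1  'c'
  11  s[24:],s[2:]  1  'c'
  12  s[2:],s[23:]  2  'cc'
  13  s[23:],s[0:]  1  'c'
  14  s[0:],s[19:]  0  ''
  15  s[19:],s[12:]  1  'd'
  16  s[12:],s[15:]  4  'dbad'
  17  s[15:],s[21:]  2  'db'
  18  s[21:],s[1:]  1  'd'
  19  s[1:],s[18:]  1  'd'
  20  s[18:],s[9:]  1  'd'
  21  s[9:],s[6:]  4  'deed'
  22  s[6:],s[11:]  0  ''
  23  s[11:],s[8:]  2  'ed'
  24  s[8:],s[10:]  1  'e'
  25  s[10:],s[7:]  3  'eed'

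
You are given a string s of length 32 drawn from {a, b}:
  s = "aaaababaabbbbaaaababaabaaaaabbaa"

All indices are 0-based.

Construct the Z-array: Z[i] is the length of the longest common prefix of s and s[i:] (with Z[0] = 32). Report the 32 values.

Z[0]=32
i=1: outside box; Z[1]=3 extend→box=[1,4)
i=2: min(r-i=2, Z[1]=3)=2; Z[2]=2
i=3: min(r-i=1, Z[2]=2)=1; Z[3]=1
i=4: outside box; Z[4]=0
i=5: outside box; Z[5]=1 extend→box=[5,6)
i=6: outside box; Z[6]=0
i=7: outside box; Z[7]=2 extend→box=[7,9)
i=8: min(r-i=1, Z[1]=3)=1; Z[8]=1
i=9: outside box; Z[9]=0
i=10: outside box; Z[10]=0
i=11: outside box; Z[11]=0
i=12: outside box; Z[12]=0
i=13: outside box; Z[13]=10 extend→box=[13,23)
i=14: min(r-i=9, Z[1]=3)=3; Z[14]=3
i=15: min(r-i=8, Z[2]=2)=2; Z[15]=2
i=16: min(r-i=7, Z[3]=1)=1; Z[16]=1
i=17: min(r-i=6, Z[4]=0)=0; Z[17]=0
i=18: min(r-i=5, Z[5]=1)=1; Z[18]=1
i=19: min(r-i=4, Z[6]=0)=0; Z[19]=0
i=20: min(r-i=3, Z[7]=2)=2; Z[20]=2
i=21: min(r-i=2, Z[8]=1)=1; Z[21]=1
i=22: min(r-i=1, Z[9]=0)=0; Z[22]=0
i=23: outside box; Z[23]=4 extend→box=[23,27)
i=24: min(r-i=3, Z[1]=3)=3; Z[24]=5 extend→box=[24,29)
i=25: min(r-i=4, Z[1]=3)=3; Z[25]=3
i=26: min(r-i=3, Z[2]=2)=2; Z[26]=2
i=27: min(r-i=2, Z[3]=1)=1; Z[27]=1
i=28: min(r-i=1, Z[4]=0)=0; Z[28]=0
i=29: outside box; Z[29]=0
i=30: outside box; Z[30]=2 extend→box=[30,32)
i=31: min(r-i=1, Z[1]=3)=1; Z[31]=1

[32, 3, 2, 1, 0, 1, 0, 2, 1, 0, 0, 0, 0, 10, 3, 2, 1, 0, 1, 0, 2, 1, 0, 4, 5, 3, 2, 1, 0, 0, 2, 1]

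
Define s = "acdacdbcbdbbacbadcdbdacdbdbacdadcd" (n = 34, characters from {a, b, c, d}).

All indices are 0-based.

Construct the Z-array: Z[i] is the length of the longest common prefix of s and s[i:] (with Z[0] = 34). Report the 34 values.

[34, 0, 0, 3, 0, 0, 0, 0, 0, 0, 0, 0, 2, 0, 0, 1, 0, 0, 0, 0, 0, 3, 0, 0, 0, 0, 0, 4, 0, 0, 1, 0, 0, 0]

Z[0]=34
i=1: i≥r, start 0; Z[1]=0
i=2: i≥r, start 0; Z[2]=0
i=3: i≥r, start 0; Z[3]=3 scan→box=[3,6)
i=4: min(r-i=2, Z[1]=0)=0; Z[4]=0
i=5: min(r-i=1, Z[2]=0)=0; Z[5]=0
i=6: i≥r, start 0; Z[6]=0
i=7: i≥r, start 0; Z[7]=0
i=8: i≥r, start 0; Z[8]=0
i=9: i≥r, start 0; Z[9]=0
i=10: i≥r, start 0; Z[10]=0
i=11: i≥r, start 0; Z[11]=0
i=12: i≥r, start 0; Z[12]=2 scan→box=[12,14)
i=13: min(r-i=1, Z[1]=0)=0; Z[13]=0
i=14: i≥r, start 0; Z[14]=0
i=15: i≥r, start 0; Z[15]=1 scan→box=[15,16)
i=16: i≥r, start 0; Z[16]=0
i=17: i≥r, start 0; Z[17]=0
i=18: i≥r, start 0; Z[18]=0
i=19: i≥r, start 0; Z[19]=0
i=20: i≥r, start 0; Z[20]=0
i=21: i≥r, start 0; Z[21]=3 scan→box=[21,24)
i=22: min(r-i=2, Z[1]=0)=0; Z[22]=0
i=23: min(r-i=1, Z[2]=0)=0; Z[23]=0
i=24: i≥r, start 0; Z[24]=0
i=25: i≥r, start 0; Z[25]=0
i=26: i≥r, start 0; Z[26]=0
i=27: i≥r, start 0; Z[27]=4 scan→box=[27,31)
i=28: min(r-i=3, Z[1]=0)=0; Z[28]=0
i=29: min(r-i=2, Z[2]=0)=0; Z[29]=0
i=30: min(r-i=1, Z[3]=3)=1; Z[30]=1
i=31: i≥r, start 0; Z[31]=0
i=32: i≥r, start 0; Z[32]=0
i=33: i≥r, start 0; Z[33]=0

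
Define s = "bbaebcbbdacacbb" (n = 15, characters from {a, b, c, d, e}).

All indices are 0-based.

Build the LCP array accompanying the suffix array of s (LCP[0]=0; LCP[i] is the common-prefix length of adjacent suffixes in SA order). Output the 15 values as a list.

rank | idx | suffix
   0 |   9 | acacbb
   1 |  11 | acbb
   2 |   2 | aebcbbdacacbb
   3 |  14 | b
   4 |   1 | baebcbbdacacbb
   5 |  13 | bb
   6 |   0 | bbaebcbbdacacbb
   7 |   6 | bbdacacbb
   8 |   4 | bcbbdacacbb
   9 |   7 | bdacacbb
  10 |  10 | cacbb
  11 |  12 | cbb
  12 |   5 | cbbdacacbb
  13 |   8 | dacacbb
  14 |   3 | ebcbbdacacbb

SA = [9, 11, 2, 14, 1, 13, 0, 6, 4, 7, 10, 12, 5, 8, 3]
rank  pair      lcp
   1  s[9:],s[11:]  2  'ac'
   2  s[11:],s[2:]  1  'a'
   3  s[2:],s[14:]  0  ''
   4  s[14:],s[1:]  1  'b'
   5  s[1:],s[13:]  1  'b'
   6  s[13:],s[0:]  2  'bb'
   7  s[0:],s[6:]  2  'bb'
   8  s[6:],s[4:]  1  'b'
   9  s[4:],s[7:]  1  'b'
  10  s[7:],s[10:]  0  ''
  11  s[10:],s[12:]  1  'c'
  12  s[12:],s[5:]  3  'cbb'
  13  s[5:],s[8:]  0  ''
  14  s[8:],s[3:]  0  ''

[0, 2, 1, 0, 1, 1, 2, 2, 1, 1, 0, 1, 3, 0, 0]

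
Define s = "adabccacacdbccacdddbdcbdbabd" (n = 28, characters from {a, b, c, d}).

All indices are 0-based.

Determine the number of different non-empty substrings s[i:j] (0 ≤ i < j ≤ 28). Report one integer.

360

rank→(start, suffix):
  0 → (2, 'abccacacdbccacdddbdcbdbabd')
  1 → (25, 'abd')
  2 → (6, 'acacdbccacdddbdcbdbabd')
  3 → (8, 'acdbccacdddbdcbdbabd')
  4 → (14, 'acdddbdcbdbabd')
  5 → (0, 'adabccacacdbccacdddbdcbdbabd')
  6 → (24, 'babd')
  7 → (3, 'bccacacdbccacdddbdcbdbabd')
  8 → (11, 'bccacdddbdcbdbabd')
  9 → (26, 'bd')
  10 → (22, 'bdbabd')
  11 → (19, 'bdcbdbabd')
  12 → (5, 'cacacdbccacdddbdcbdbabd')
  13 → (7, 'cacdbccacdddbdcbdbabd')
  14 → (13, 'cacdddbdcbdbabd')
  15 → (21, 'cbdbabd')
  16 → (4, 'ccacacdbccacdddbdcbdbabd')
  17 → (12, 'ccacdddbdcbdbabd')
  18 → (9, 'cdbccacdddbdcbdbabd')
  19 → (15, 'cdddbdcbdbabd')
  20 → (27, 'd')
  21 → (1, 'dabccacacdbccacdddbdcbdbabd')
  22 → (23, 'dbabd')
  23 → (10, 'dbccacdddbdcbdbabd')
  24 → (18, 'dbdcbdbabd')
  25 → (20, 'dcbdbabd')
  26 → (17, 'ddbdcbdbabd')
  27 → (16, 'dddbdcbdbabd')

SA = [2, 25, 6, 8, 14, 0, 24, 3, 11, 26, 22, 19, 5, 7, 13, 21, 4, 12, 9, 15, 27, 1, 23, 10, 18, 20, 17, 16]
i: (SA[i-1],SA[i]) lcp shared
  1: (2,25) 2 'ab'
  2: (25,6) 1 'a'
  3: (6,8) 2 'ac'
  4: (8,14) 3 'acd'
  5: (14,0) 1 'a'
  6: (0,24) 0 ''
  7: (24,3) 1 'b'
  8: (3,11) 5 'bccac'
  9: (11,26) 1 'b'
  10: (26,22) 2 'bd'
  11: (22,19) 2 'bd'
  12: (19,5) 0 ''
  13: (5,7) 3 'cac'
  14: (7,13) 4 'cacd'
  15: (13,21) 1 'c'
  16: (21,4) 1 'c'
  17: (4,12) 4 'ccac'
  18: (12,9) 1 'c'
  19: (9,15) 2 'cd'
  20: (15,27) 0 ''
  21: (27,1) 1 'd'
  22: (1,23) 1 'd'
  23: (23,10) 2 'db'
  24: (10,18) 2 'db'
  25: (18,20) 1 'd'
  26: (20,17) 1 'd'
  27: (17,16) 2 'dd'

n(n+1)/2 = 28·29/2 = 406
Σ LCP = 0 + 2 + 1 + 2 + 3 + 1 + 0 + 1 + 5 + 1 + 2 + 2 + 0 + 3 + 4 + 1 + 1 + 4 + 1 + 2 + 0 + 1 + 1 + 2 + 2 + 1 + 1 + 2 = 46
distinct = 406 − 46 = 360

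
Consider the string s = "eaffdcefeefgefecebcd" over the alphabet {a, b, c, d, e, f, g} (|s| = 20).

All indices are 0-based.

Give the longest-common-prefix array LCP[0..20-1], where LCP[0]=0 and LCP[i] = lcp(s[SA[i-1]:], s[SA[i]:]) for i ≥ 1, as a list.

sorted suffixes:
  #0 SA[0]=1  'affdcefeefgefecebcd'
  #1 SA[1]=17  'bcd'
  #2 SA[2]=18  'cd'
  #3 SA[3]=15  'cebcd'
  #4 SA[4]=5  'cefeefgefecebcd'
  #5 SA[5]=19  'd'
  #6 SA[6]=4  'dcefeefgefecebcd'
  #7 SA[7]=0  'eaffdcefeefgefecebcd'
  #8 SA[8]=16  'ebcd'
  #9 SA[9]=14  'ecebcd'
  #10 SA[10]=8  'eefgefecebcd'
  #11 SA[11]=12  'efecebcd'
  #12 SA[12]=6  'efeefgefecebcd'
  #13 SA[13]=9  'efgefecebcd'
  #14 SA[14]=3  'fdcefeefgefecebcd'
  #15 SA[15]=13  'fecebcd'
  #16 SA[16]=7  'feefgefecebcd'
  #17 SA[17]=2  'ffdcefeefgefecebcd'
  #18 SA[18]=10  'fgefecebcd'
  #19 SA[19]=11  'gefecebcd'

SA = [1, 17, 18, 15, 5, 19, 4, 0, 16, 14, 8, 12, 6, 9, 3, 13, 7, 2, 10, 11]
rank  pair      lcp
   1  s[1:],s[17:]  0  ''
   2  s[17:],s[18:]  0  ''
   3  s[18:],s[15:]  1  'c'
   4  s[15:],s[5:]  2  'ce'
   5  s[5:],s[19:]  0  ''
   6  s[19:],s[4:]  1  'd'
   7  s[4:],s[0:]  0  ''
   8  s[0:],s[16:]  1  'e'
   9  s[16:],s[14:]  1  'e'
  10  s[14:],s[8:]  1  'e'
  11  s[8:],s[12:]  1  'e'
  12  s[12:],s[6:]  3  'efe'
  13  s[6:],s[9:]  2  'ef'
  14  s[9:],s[3:]  0  ''
  15  s[3:],s[13:]  1  'f'
  16  s[13:],s[7:]  2  'fe'
  17  s[7:],s[2:]  1  'f'
  18  s[2:],s[10:]  1  'f'
  19  s[10:],s[11:]  0  ''

[0, 0, 0, 1, 2, 0, 1, 0, 1, 1, 1, 1, 3, 2, 0, 1, 2, 1, 1, 0]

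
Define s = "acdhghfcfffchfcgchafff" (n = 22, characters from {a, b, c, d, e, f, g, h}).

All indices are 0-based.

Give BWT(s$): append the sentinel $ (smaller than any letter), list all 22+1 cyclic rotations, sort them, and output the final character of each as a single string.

f$haffgfcfhhfffacchcgcd

rank  rotation                 last
    0  $acdhghfcfffchfcgchafff  f
    1  acdhghfcfffchfcgchafff$  $
    2  afff$acdhghfcfffchfcgch  h
    3  cdhghfcfffchfcgchafff$a  a
    4  cfffchfcgchafff$acdhghf  f
    5  cgchafff$acdhghfcfffchf  f
    6  chafff$acdhghfcfffchfcg  g
    7  chfcgchafff$acdhghfcfff  f
    8  dhghfcfffchfcgchafff$ac  c
    9  f$acdhghfcfffchfcgchaff  f
   10  fcfffchfcgchafff$acdhgh  h
   11  fcgchafff$acdhghfcfffch  h
   12  fchfcgchafff$acdhghfcff  f
   13  ff$acdhghfcfffchfcgchaf  f
   14  ffchfcgchafff$acdhghfcf  f
   15  fff$acdhghfcfffchfcgcha  a
   16  fffchfcgchafff$acdhghfc  c
   17  gchafff$acdhghfcfffchfc  c
   18  ghfcfffchfcgchafff$acdh  h
   19  hafff$acdhghfcfffchfcgc  c
   20  hfcfffchfcgchafff$acdhg  g
   21  hfcgchafff$acdhghfcfffc  c
   22  hghfcfffchfcgchafff$acd  d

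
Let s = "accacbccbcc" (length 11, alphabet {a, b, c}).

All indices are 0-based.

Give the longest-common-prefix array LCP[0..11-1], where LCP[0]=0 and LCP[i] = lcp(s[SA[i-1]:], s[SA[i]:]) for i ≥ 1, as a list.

[0, 2, 0, 3, 0, 1, 1, 4, 1, 2, 2]

rank | idx | suffix
   0 |   3 | acbccbcc
   1 |   0 | accacbccbcc
   2 |   8 | bcc
   3 |   5 | bccbcc
   4 |  10 | c
   5 |   2 | cacbccbcc
   6 |   7 | cbcc
   7 |   4 | cbccbcc
   8 |   9 | cc
   9 |   1 | ccacbccbcc
  10 |   6 | ccbcc

SA = [3, 0, 8, 5, 10, 2, 7, 4, 9, 1, 6]
i: (SA[i-1],SA[i]) lcp shared
  1: (3,0) 2 'ac'
  2: (0,8) 0 ''
  3: (8,5) 3 'bcc'
  4: (5,10) 0 ''
  5: (10,2) 1 'c'
  6: (2,7) 1 'c'
  7: (7,4) 4 'cbcc'
  8: (4,9) 1 'c'
  9: (9,1) 2 'cc'
  10: (1,6) 2 'cc'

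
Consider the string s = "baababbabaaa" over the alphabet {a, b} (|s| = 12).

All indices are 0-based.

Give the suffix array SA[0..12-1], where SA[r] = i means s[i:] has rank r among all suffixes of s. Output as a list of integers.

rank | idx | suffix
   0 |  11 | a
   1 |  10 | aa
   2 |   9 | aaa
   3 |   1 | aababbabaaa
   4 |   7 | abaaa
   5 |   2 | ababbabaaa
   6 |   4 | abbabaaa
   7 |   8 | baaa
   8 |   0 | baababbabaaa
   9 |   6 | babaaa
  10 |   3 | babbabaaa
  11 |   5 | bbabaaa

[11, 10, 9, 1, 7, 2, 4, 8, 0, 6, 3, 5]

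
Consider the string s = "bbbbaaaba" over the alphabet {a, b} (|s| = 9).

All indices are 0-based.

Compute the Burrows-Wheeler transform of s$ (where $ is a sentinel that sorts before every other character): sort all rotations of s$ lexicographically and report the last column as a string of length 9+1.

abbaaabbb$

rank  rotation    last
    0  $bbbbaaaba  a
    1  a$bbbbaaab  b
    2  aaaba$bbbb  b
    3  aaba$bbbba  a
    4  aba$bbbbaa  a
    5  ba$bbbbaaa  a
    6  baaaba$bbb  b
    7  bbaaaba$bb  b
    8  bbbaaaba$b  b
    9  bbbbaaaba$  $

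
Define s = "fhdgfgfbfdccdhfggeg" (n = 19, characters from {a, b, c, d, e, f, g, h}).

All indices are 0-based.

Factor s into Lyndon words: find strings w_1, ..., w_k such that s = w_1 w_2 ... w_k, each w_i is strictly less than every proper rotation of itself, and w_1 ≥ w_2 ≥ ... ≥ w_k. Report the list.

emit factor 1: 'fh' (i=0, period=2)
emit factor 2: 'dgfgf' (i=2, period=5)
emit factor 3: 'bfdccdhfggeg' (i=7, period=12)

["fh", "dgfgf", "bfdccdhfggeg"]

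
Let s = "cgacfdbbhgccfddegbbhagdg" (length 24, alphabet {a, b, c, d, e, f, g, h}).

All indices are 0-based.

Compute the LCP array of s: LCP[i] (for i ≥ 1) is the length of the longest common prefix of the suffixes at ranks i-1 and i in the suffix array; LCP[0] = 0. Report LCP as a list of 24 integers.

[0, 1, 0, 3, 1, 2, 0, 1, 3, 1, 0, 1, 1, 1, 0, 0, 2, 0, 1, 1, 1, 1, 0, 1]

rank | idx | suffix
   0 |   2 | acfdbbhgccfddegbbhagdg
   1 |  20 | agdg
   2 |  17 | bbhagdg
   3 |   6 | bbhgccfddegbbhagdg
   4 |  18 | bhagdg
   5 |   7 | bhgccfddegbbhagdg
   6 |  10 | ccfddegbbhagdg
   7 |   3 | cfdbbhgccfddegbbhagdg
   8 |  11 | cfddegbbhagdg
   9 |   0 | cgacfdbbhgccfddegbbhagdg
  10 |   5 | dbbhgccfddegbbhagdg
  11 |  13 | ddegbbhagdg
  12 |  14 | degbbhagdg
  13 |  22 | dg
  14 |  15 | egbbhagdg
  15 |   4 | fdbbhgccfddegbbhagdg
  16 |  12 | fddegbbhagdg
  17 |  23 | g
  18 |   1 | gacfdbbhgccfddegbbhagdg
  19 |  16 | gbbhagdg
  20 |   9 | gccfddegbbhagdg
  21 |  21 | gdg
  22 |  19 | hagdg
  23 |   8 | hgccfddegbbhagdg

SA = [2, 20, 17, 6, 18, 7, 10, 3, 11, 0, 5, 13, 14, 22, 15, 4, 12, 23, 1, 16, 9, 21, 19, 8]
rank  pair      lcp
   1  s[2:],s[20:]  1  'a'
   2  s[20:],s[17:]  0  ''
   3  s[17:],s[6:]  3  'bbh'
   4  s[6:],s[18:]  1  'b'
   5  s[18:],s[7:]  2  'bh'
   6  s[7:],s[10:]  0  ''
   7  s[10:],s[3:]  1  'c'
   8  s[3:],s[11:]  3  'cfd'
   9  s[11:],s[0:]  1  'c'
  10  s[0:],s[5:]  0  ''
  11  s[5:],s[13:]  1  'd'
  12  s[13:],s[14:]  1  'd'
  13  s[14:],s[22:]  1  'd'
  14  s[22:],s[15:]  0  ''
  15  s[15:],s[4:]  0  ''
  16  s[4:],s[12:]  2  'fd'
  17  s[12:],s[23:]  0  ''
  18  s[23:],s[1:]  1  'g'
  19  s[1:],s[16:]  1  'g'
  20  s[16:],s[9:]  1  'g'
  21  s[9:],s[21:]  1  'g'
  22  s[21:],s[19:]  0  ''
  23  s[19:],s[8:]  1  'h'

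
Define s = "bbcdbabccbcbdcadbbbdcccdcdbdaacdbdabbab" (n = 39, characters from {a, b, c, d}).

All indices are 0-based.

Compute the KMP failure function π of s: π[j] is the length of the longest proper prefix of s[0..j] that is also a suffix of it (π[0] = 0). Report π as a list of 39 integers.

[0, 1, 0, 0, 1, 0, 1, 0, 0, 1, 0, 1, 0, 0, 0, 0, 1, 2, 2, 0, 0, 0, 0, 0, 0, 0, 1, 0, 0, 0, 0, 0, 1, 0, 0, 1, 2, 0, 1]

π[0] = 0
j=1 s[j]='b': π[1]=1 (border 'b')
j=2 s[j]='c': k: 1→0; π[2]=0 (border '')
j=3 s[j]='d': π[3]=0 (border '')
j=4 s[j]='b': π[4]=1 (border 'b')
j=5 s[j]='a': k: 1→0; π[5]=0 (border '')
j=6 s[j]='b': π[6]=1 (border 'b')
j=7 s[j]='c': k: 1→0; π[7]=0 (border '')
j=8 s[j]='c': π[8]=0 (border '')
j=9 s[j]='b': π[9]=1 (border 'b')
j=10 s[j]='c': k: 1→0; π[10]=0 (border '')
j=11 s[j]='b': π[11]=1 (border 'b')
j=12 s[j]='d': k: 1→0; π[12]=0 (border '')
j=13 s[j]='c': π[13]=0 (border '')
j=14 s[j]='a': π[14]=0 (border '')
j=15 s[j]='d': π[15]=0 (border '')
j=16 s[j]='b': π[16]=1 (border 'b')
j=17 s[j]='b': π[17]=2 (border 'bb')
j=18 s[j]='b': k: 2→1; π[18]=2 (border 'bb')
j=19 s[j]='d': k: 2→1→0; π[19]=0 (border '')
j=20 s[j]='c': π[20]=0 (border '')
j=21 s[j]='c': π[21]=0 (border '')
j=22 s[j]='c': π[22]=0 (border '')
j=23 s[j]='d': π[23]=0 (border '')
j=24 s[j]='c': π[24]=0 (border '')
j=25 s[j]='d': π[25]=0 (border '')
j=26 s[j]='b': π[26]=1 (border 'b')
j=27 s[j]='d': k: 1→0; π[27]=0 (border '')
j=28 s[j]='a': π[28]=0 (border '')
j=29 s[j]='a': π[29]=0 (border '')
j=30 s[j]='c': π[30]=0 (border '')
j=31 s[j]='d': π[31]=0 (border '')
j=32 s[j]='b': π[32]=1 (border 'b')
j=33 s[j]='d': k: 1→0; π[33]=0 (border '')
j=34 s[j]='a': π[34]=0 (border '')
j=35 s[j]='b': π[35]=1 (border 'b')
j=36 s[j]='b': π[36]=2 (border 'bb')
j=37 s[j]='a': k: 2→1→0; π[37]=0 (border '')
j=38 s[j]='b': π[38]=1 (border 'b')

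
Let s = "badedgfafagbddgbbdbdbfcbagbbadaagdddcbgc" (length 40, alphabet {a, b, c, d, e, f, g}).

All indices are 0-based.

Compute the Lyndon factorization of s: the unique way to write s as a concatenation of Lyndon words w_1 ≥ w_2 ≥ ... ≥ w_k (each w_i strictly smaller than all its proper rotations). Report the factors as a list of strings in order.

["b", "adedgfafagbddgbbdbdbfcbagbb", "ad", "aagdddcbgc"]

emit factor 1: 'b' (i=0, period=1)
emit factor 2: 'adedgfafagbddgbbdbdbfcbagbb' (i=1, period=27)
emit factor 3: 'ad' (i=28, period=2)
emit factor 4: 'aagdddcbgc' (i=30, period=10)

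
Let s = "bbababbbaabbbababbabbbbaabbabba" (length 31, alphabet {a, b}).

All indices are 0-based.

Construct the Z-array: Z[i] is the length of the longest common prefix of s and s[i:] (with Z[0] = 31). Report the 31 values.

Z[0]=31
i=1: i≥r, start 0; Z[1]=1 extend→box=[1,2)
i=2: i≥r, start 0; Z[2]=0
i=3: i≥r, start 0; Z[3]=1 extend→box=[3,4)
i=4: i≥r, start 0; Z[4]=0
i=5: i≥r, start 0; Z[5]=2 extend→box=[5,7)
i=6: min(r-i=1, Z[1]=1)=1; Z[6]=3 extend→box=[6,9)
i=7: min(r-i=2, Z[1]=1)=1; Z[7]=1
i=8: min(r-i=1, Z[2]=0)=0; Z[8]=0
i=9: i≥r, start 0; Z[9]=0
i=10: i≥r, start 0; Z[10]=2 extend→box=[10,12)
i=11: min(r-i=1, Z[1]=1)=1; Z[11]=7 extend→box=[11,18)
i=12: min(r-i=6, Z[1]=1)=1; Z[12]=1
i=13: min(r-i=5, Z[2]=0)=0; Z[13]=0
i=14: min(r-i=4, Z[3]=1)=1; Z[14]=1
i=15: min(r-i=3, Z[4]=0)=0; Z[15]=0
i=16: min(r-i=2, Z[5]=2)=2; Z[16]=4 extend→box=[16,20)
i=17: min(r-i=3, Z[1]=1)=1; Z[17]=1
i=18: min(r-i=2, Z[2]=0)=0; Z[18]=0
i=19: min(r-i=1, Z[3]=1)=1; Z[19]=2 extend→box=[19,21)
i=20: min(r-i=1, Z[1]=1)=1; Z[20]=2 extend→box=[20,22)
i=21: min(r-i=1, Z[1]=1)=1; Z[21]=3 extend→box=[21,24)
i=22: min(r-i=2, Z[1]=1)=1; Z[22]=1
i=23: min(r-i=1, Z[2]=0)=0; Z[23]=0
i=24: i≥r, start 0; Z[24]=0
i=25: i≥r, start 0; Z[25]=4 extend→box=[25,29)
i=26: min(r-i=3, Z[1]=1)=1; Z[26]=1
i=27: min(r-i=2, Z[2]=0)=0; Z[27]=0
i=28: min(r-i=1, Z[3]=1)=1; Z[28]=3 extend→box=[28,31)
i=29: min(r-i=2, Z[1]=1)=1; Z[29]=1
i=30: min(r-i=1, Z[2]=0)=0; Z[30]=0

[31, 1, 0, 1, 0, 2, 3, 1, 0, 0, 2, 7, 1, 0, 1, 0, 4, 1, 0, 2, 2, 3, 1, 0, 0, 4, 1, 0, 3, 1, 0]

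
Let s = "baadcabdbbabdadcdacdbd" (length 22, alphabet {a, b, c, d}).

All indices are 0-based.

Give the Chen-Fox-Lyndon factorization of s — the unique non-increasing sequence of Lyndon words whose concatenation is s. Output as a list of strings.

["b", "aadcabdbbabdadcdacdbd"]

emit factor 1: 'b' (i=0, period=1)
emit factor 2: 'aadcabdbbabdadcdacdbd' (i=1, period=21)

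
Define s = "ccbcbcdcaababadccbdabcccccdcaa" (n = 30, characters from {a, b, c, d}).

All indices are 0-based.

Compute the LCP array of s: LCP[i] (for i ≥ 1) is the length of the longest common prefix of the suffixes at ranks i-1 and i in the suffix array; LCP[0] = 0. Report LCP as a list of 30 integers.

rank→(start, suffix):
  0 → (29, 'a')
  1 → (28, 'aa')
  2 → (8, 'aababadccbdabcccccdcaa')
  3 → (9, 'ababadccbdabcccccdcaa')
  4 → (11, 'abadccbdabcccccdcaa')
  5 → (19, 'abcccccdcaa')
  6 → (13, 'adccbdabcccccdcaa')
  7 → (10, 'babadccbdabcccccdcaa')
  8 → (12, 'badccbdabcccccdcaa')
  9 → (2, 'bcbcdcaababadccbdabcccccdcaa')
  10 → (20, 'bcccccdcaa')
  11 → (4, 'bcdcaababadccbdabcccccdcaa')
  12 → (17, 'bdabcccccdcaa')
  13 → (27, 'caa')
  14 → (7, 'caababadccbdabcccccdcaa')
  15 → (1, 'cbcbcdcaababadccbdabcccccdcaa')
  16 → (3, 'cbcdcaababadccbdabcccccdcaa')
  17 → (16, 'cbdabcccccdcaa')
  18 → (0, 'ccbcbcdcaababadccbdabcccccdcaa')
  19 → (15, 'ccbdabcccccdcaa')
  20 → (21, 'cccccdcaa')
  21 → (22, 'ccccdcaa')
  22 → (23, 'cccdcaa')
  23 → (24, 'ccdcaa')
  24 → (25, 'cdcaa')
  25 → (5, 'cdcaababadccbdabcccccdcaa')
  26 → (18, 'dabcccccdcaa')
  27 → (26, 'dcaa')
  28 → (6, 'dcaababadccbdabcccccdcaa')
  29 → (14, 'dccbdabcccccdcaa')

SA = [29, 28, 8, 9, 11, 19, 13, 10, 12, 2, 20, 4, 17, 27, 7, 1, 3, 16, 0, 15, 21, 22, 23, 24, 25, 5, 18, 26, 6, 14]
[i] adj suffixes → lcp
  [1] 29/28 → 1 ('a')
  [2] 28/8 → 2 ('aa')
  [3] 8/9 → 1 ('a')
  [4] 9/11 → 3 ('aba')
  [5] 11/19 → 2 ('ab')
  [6] 19/13 → 1 ('a')
  [7] 13/10 → 0 ('')
  [8] 10/12 → 2 ('ba')
  [9] 12/2 → 1 ('b')
  [10] 2/20 → 2 ('bc')
  [11] 20/4 → 2 ('bc')
  [12] 4/17 → 1 ('b')
  [13] 17/27 → 0 ('')
  [14] 27/7 → 3 ('caa')
  [15] 7/1 → 1 ('c')
  [16] 1/3 → 3 ('cbc')
  [17] 3/16 → 2 ('cb')
  [18] 16/0 → 1 ('c')
  [19] 0/15 → 3 ('ccb')
  [20] 15/21 → 2 ('cc')
  [21] 21/22 → 4 ('cccc')
  [22] 22/23 → 3 ('ccc')
  [23] 23/24 → 2 ('cc')
  [24] 24/25 → 1 ('c')
  [25] 25/5 → 5 ('cdcaa')
  [26] 5/18 → 0 ('')
  [27] 18/26 → 1 ('d')
  [28] 26/6 → 4 ('dcaa')
  [29] 6/14 → 2 ('dc')

[0, 1, 2, 1, 3, 2, 1, 0, 2, 1, 2, 2, 1, 0, 3, 1, 3, 2, 1, 3, 2, 4, 3, 2, 1, 5, 0, 1, 4, 2]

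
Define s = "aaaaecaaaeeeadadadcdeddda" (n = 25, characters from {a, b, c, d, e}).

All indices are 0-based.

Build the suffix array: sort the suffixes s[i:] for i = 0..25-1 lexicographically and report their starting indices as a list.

rank | idx | suffix
   0 |  24 | a
   1 |   0 | aaaaecaaaeeeadadadcdeddda
   2 |   1 | aaaecaaaeeeadadadcdeddda
   3 |   6 | aaaeeeadadadcdeddda
   4 |   2 | aaecaaaeeeadadadcdeddda
   5 |   7 | aaeeeadadadcdeddda
   6 |  12 | adadadcdeddda
   7 |  14 | adadcdeddda
   8 |  16 | adcdeddda
   9 |   3 | aecaaaeeeadadadcdeddda
  10 |   8 | aeeeadadadcdeddda
  11 |   5 | caaaeeeadadadcdeddda
  12 |  18 | cdeddda
  13 |  23 | da
  14 |  13 | dadadcdeddda
  15 |  15 | dadcdeddda
  16 |  17 | dcdeddda
  17 |  22 | dda
  18 |  21 | ddda
  19 |  19 | deddda
  20 |  11 | eadadadcdeddda
  21 |   4 | ecaaaeeeadadadcdeddda
  22 |  20 | eddda
  23 |  10 | eeadadadcdeddda
  24 |   9 | eeeadadadcdeddda

[24, 0, 1, 6, 2, 7, 12, 14, 16, 3, 8, 5, 18, 23, 13, 15, 17, 22, 21, 19, 11, 4, 20, 10, 9]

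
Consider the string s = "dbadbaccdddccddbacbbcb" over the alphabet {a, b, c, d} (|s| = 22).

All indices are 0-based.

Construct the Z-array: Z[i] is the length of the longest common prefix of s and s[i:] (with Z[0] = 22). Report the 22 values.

[22, 0, 0, 3, 0, 0, 0, 0, 1, 1, 1, 0, 0, 1, 3, 0, 0, 0, 0, 0, 0, 0]

Z[0]=22
i=1: outside box; Z[1]=0
i=2: outside box; Z[2]=0
i=3: outside box; Z[3]=3 scan→box=[3,6)
i=4: min(r-i=2, Z[1]=0)=0; Z[4]=0
i=5: min(r-i=1, Z[2]=0)=0; Z[5]=0
i=6: outside box; Z[6]=0
i=7: outside box; Z[7]=0
i=8: outside box; Z[8]=1 scan→box=[8,9)
i=9: outside box; Z[9]=1 scan→box=[9,10)
i=10: outside box; Z[10]=1 scan→box=[10,11)
i=11: outside box; Z[11]=0
i=12: outside box; Z[12]=0
i=13: outside box; Z[13]=1 scan→box=[13,14)
i=14: outside box; Z[14]=3 scan→box=[14,17)
i=15: min(r-i=2, Z[1]=0)=0; Z[15]=0
i=16: min(r-i=1, Z[2]=0)=0; Z[16]=0
i=17: outside box; Z[17]=0
i=18: outside box; Z[18]=0
i=19: outside box; Z[19]=0
i=20: outside box; Z[20]=0
i=21: outside box; Z[21]=0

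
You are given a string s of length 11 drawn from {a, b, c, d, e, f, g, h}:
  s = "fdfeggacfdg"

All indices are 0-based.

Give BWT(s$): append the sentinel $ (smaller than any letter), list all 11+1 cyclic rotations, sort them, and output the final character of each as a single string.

ggafff$cddge

rank  rotation      last
    0  $fdfeggacfdg  g
    1  acfdg$fdfegg  g
    2  cfdg$fdfegga  a
    3  dfeggacfdg$f  f
    4  dg$fdfeggacf  f
    5  eggacfdg$fdf  f
    6  fdfeggacfdg$  $
    7  fdg$fdfeggac  c
    8  feggacfdg$fd  d
    9  g$fdfeggacfd  d
   10  gacfdg$fdfeg  g
   11  ggacfdg$fdfe  e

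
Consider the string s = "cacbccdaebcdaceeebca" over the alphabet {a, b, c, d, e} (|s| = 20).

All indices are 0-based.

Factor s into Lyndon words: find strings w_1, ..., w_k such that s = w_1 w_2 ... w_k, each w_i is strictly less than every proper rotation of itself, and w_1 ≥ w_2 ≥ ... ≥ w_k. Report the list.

emit factor 1: 'c' (i=0, period=1)
emit factor 2: 'acbccdaebcdaceeebc' (i=1, period=18)
emit factor 3: 'a' (i=19, period=1)

["c", "acbccdaebcdaceeebc", "a"]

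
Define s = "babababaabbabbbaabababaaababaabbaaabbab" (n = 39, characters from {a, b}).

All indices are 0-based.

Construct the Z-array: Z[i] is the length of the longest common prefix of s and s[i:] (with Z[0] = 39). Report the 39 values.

[39, 0, 6, 0, 4, 0, 2, 0, 0, 1, 3, 0, 1, 1, 2, 0, 0, 6, 0, 4, 0, 2, 0, 0, 0, 4, 0, 2, 0, 0, 1, 2, 0, 0, 0, 1, 3, 0, 1]

Z[0]=39
i=1: i≥r, start 0; Z[1]=0
i=2: i≥r, start 0; Z[2]=6 extend→box=[2,8)
i=3: min(r-i=5, Z[1]=0)=0; Z[3]=0
i=4: min(r-i=4, Z[2]=6)=4; Z[4]=4
i=5: min(r-i=3, Z[3]=0)=0; Z[5]=0
i=6: min(r-i=2, Z[4]=4)=2; Z[6]=2
i=7: min(r-i=1, Z[5]=0)=0; Z[7]=0
i=8: i≥r, start 0; Z[8]=0
i=9: i≥r, start 0; Z[9]=1 extend→box=[9,10)
i=10: i≥r, start 0; Z[10]=3 extend→box=[10,13)
i=11: min(r-i=2, Z[1]=0)=0; Z[11]=0
i=12: min(r-i=1, Z[2]=6)=1; Z[12]=1
i=13: i≥r, start 0; Z[13]=1 extend→box=[13,14)
i=14: i≥r, start 0; Z[14]=2 extend→box=[14,16)
i=15: min(r-i=1, Z[1]=0)=0; Z[15]=0
i=16: i≥r, start 0; Z[16]=0
i=17: i≥r, start 0; Z[17]=6 extend→box=[17,23)
i=18: min(r-i=5, Z[1]=0)=0; Z[18]=0
i=19: min(r-i=4, Z[2]=6)=4; Z[19]=4
i=20: min(r-i=3, Z[3]=0)=0; Z[20]=0
i=21: min(r-i=2, Z[4]=4)=2; Z[21]=2
i=22: min(r-i=1, Z[5]=0)=0; Z[22]=0
i=23: i≥r, start 0; Z[23]=0
i=24: i≥r, start 0; Z[24]=0
i=25: i≥r, start 0; Z[25]=4 extend→box=[25,29)
i=26: min(r-i=3, Z[1]=0)=0; Z[26]=0
i=27: min(r-i=2, Z[2]=6)=2; Z[27]=2
i=28: min(r-i=1, Z[3]=0)=0; Z[28]=0
i=29: i≥r, start 0; Z[29]=0
i=30: i≥r, start 0; Z[30]=1 extend→box=[30,31)
i=31: i≥r, start 0; Z[31]=2 extend→box=[31,33)
i=32: min(r-i=1, Z[1]=0)=0; Z[32]=0
i=33: i≥r, start 0; Z[33]=0
i=34: i≥r, start 0; Z[34]=0
i=35: i≥r, start 0; Z[35]=1 extend→box=[35,36)
i=36: i≥r, start 0; Z[36]=3 extend→box=[36,39)
i=37: min(r-i=2, Z[1]=0)=0; Z[37]=0
i=38: min(r-i=1, Z[2]=6)=1; Z[38]=1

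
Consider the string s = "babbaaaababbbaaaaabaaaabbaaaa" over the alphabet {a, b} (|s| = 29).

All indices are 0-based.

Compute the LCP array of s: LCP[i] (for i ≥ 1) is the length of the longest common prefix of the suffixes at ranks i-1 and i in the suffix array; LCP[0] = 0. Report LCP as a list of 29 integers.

rank | idx | suffix
   0 |  28 | a
   1 |  27 | aa
   2 |  26 | aaa
   3 |  25 | aaaa
   4 |  13 | aaaaabaaaabbaaaa
   5 |  14 | aaaabaaaabbaaaa
   6 |   4 | aaaababbbaaaaabaaaabbaaaa
   7 |  19 | aaaabbaaaa
   8 |  15 | aaabaaaabbaaaa
   9 |   5 | aaababbbaaaaabaaaabbaaaa
  10 |  20 | aaabbaaaa
  11 |  16 | aabaaaabbaaaa
  12 |   6 | aababbbaaaaabaaaabbaaaa
  13 |  21 | aabbaaaa
  14 |  17 | abaaaabbaaaa
  15 |   7 | ababbbaaaaabaaaabbaaaa
  16 |  22 | abbaaaa
  17 |   1 | abbaaaababbbaaaaabaaaabbaaaa
  18 |   9 | abbbaaaaabaaaabbaaaa
  19 |  24 | baaaa
  20 |  12 | baaaaabaaaabbaaaa
  21 |   3 | baaaababbbaaaaabaaaabbaaaa
  22 |  18 | baaaabbaaaa
  23 |   0 | babbaaaababbbaaaaabaaaabbaaaa
  24 |   8 | babbbaaaaabaaaabbaaaa
  25 |  23 | bbaaaa
  26 |  11 | bbaaaaabaaaabbaaaa
  27 |   2 | bbaaaababbbaaaaabaaaabbaaaa
  28 |  10 | bbbaaaaabaaaabbaaaa

SA = [28, 27, 26, 25, 13, 14, 4, 19, 15, 5, 20, 16, 6, 21, 17, 7, 22, 1, 9, 24, 12, 3, 18, 0, 8, 23, 11, 2, 10]
rank  pair      lcp
   1  s[28:],s[27:]  1  'a'
   2  s[27:],s[26:]  2  'aa'
   3  s[26:],s[25:]  3  'aaa'
   4  s[25:],s[13:]  4  'aaaa'
   5  s[13:],s[14:]  4  'aaaa'
   6  s[14:],s[4:]  6  'aaaaba'
   7  s[4:],s[19:]  5  'aaaab'
   8  s[19:],s[15:]  3  'aaa'
   9  s[15:],s[5:]  5  'aaaba'
  10  s[5:],s[20:]  4  'aaab'
  11  s[20:],s[16:]  2  'aa'
  12  s[16:],s[6:]  4  'aaba'
  13  s[6:],s[21:]  3  'aab'
  14  s[21:],s[17:]  1  'a'
  15  s[17:],s[7:]  3  'aba'
  16  s[7:],s[22:]  2  'ab'
  17  s[22:],s[1:]  7  'abbaaaa'
  18  s[1:],s[9:]  3  'abb'
  19  s[9:],s[24:]  0  ''
  20  s[24:],s[12:]  5  'baaaa'
  21  s[12:],s[3:]  5  'baaaa'
  22  s[3:],s[18:]  6  'baaaab'
  23  s[18:],s[0:]  2  'ba'
  24  s[0:],s[8:]  4  'babb'
  25  s[8:],s[23:]  1  'b'
  26  s[23:],s[11:]  6  'bbaaaa'
  27  s[11:],s[2:]  6  'bbaaaa'
  28  s[2:],s[10:]  2  'bb'

[0, 1, 2, 3, 4, 4, 6, 5, 3, 5, 4, 2, 4, 3, 1, 3, 2, 7, 3, 0, 5, 5, 6, 2, 4, 1, 6, 6, 2]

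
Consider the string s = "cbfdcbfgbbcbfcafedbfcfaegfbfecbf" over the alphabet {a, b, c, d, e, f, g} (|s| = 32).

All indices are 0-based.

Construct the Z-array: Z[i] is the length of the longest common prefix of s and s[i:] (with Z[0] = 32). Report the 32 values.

[32, 0, 0, 0, 3, 0, 0, 0, 0, 0, 3, 0, 0, 1, 0, 0, 0, 0, 0, 0, 1, 0, 0, 0, 0, 0, 0, 0, 0, 3, 0, 0]

Z[0]=32
i=1: fresh scan; Z[1]=0
i=2: fresh scan; Z[2]=0
i=3: fresh scan; Z[3]=0
i=4: fresh scan; Z[4]=3 scan→box=[4,7)
i=5: min(r-i=2, Z[1]=0)=0; Z[5]=0
i=6: min(r-i=1, Z[2]=0)=0; Z[6]=0
i=7: fresh scan; Z[7]=0
i=8: fresh scan; Z[8]=0
i=9: fresh scan; Z[9]=0
i=10: fresh scan; Z[10]=3 scan→box=[10,13)
i=11: min(r-i=2, Z[1]=0)=0; Z[11]=0
i=12: min(r-i=1, Z[2]=0)=0; Z[12]=0
i=13: fresh scan; Z[13]=1 scan→box=[13,14)
i=14: fresh scan; Z[14]=0
i=15: fresh scan; Z[15]=0
i=16: fresh scan; Z[16]=0
i=17: fresh scan; Z[17]=0
i=18: fresh scan; Z[18]=0
i=19: fresh scan; Z[19]=0
i=20: fresh scan; Z[20]=1 scan→box=[20,21)
i=21: fresh scan; Z[21]=0
i=22: fresh scan; Z[22]=0
i=23: fresh scan; Z[23]=0
i=24: fresh scan; Z[24]=0
i=25: fresh scan; Z[25]=0
i=26: fresh scan; Z[26]=0
i=27: fresh scan; Z[27]=0
i=28: fresh scan; Z[28]=0
i=29: fresh scan; Z[29]=3 scan→box=[29,32)
i=30: min(r-i=2, Z[1]=0)=0; Z[30]=0
i=31: min(r-i=1, Z[2]=0)=0; Z[31]=0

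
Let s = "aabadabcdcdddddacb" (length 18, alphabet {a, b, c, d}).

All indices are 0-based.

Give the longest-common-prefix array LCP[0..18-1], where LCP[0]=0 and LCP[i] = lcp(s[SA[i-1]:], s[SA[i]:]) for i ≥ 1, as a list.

rank | idx | suffix
   0 |   0 | aabadabcdcdddddacb
   1 |   1 | abadabcdcdddddacb
   2 |   5 | abcdcdddddacb
   3 |  15 | acb
   4 |   3 | adabcdcdddddacb
   5 |  17 | b
   6 |   2 | badabcdcdddddacb
   7 |   6 | bcdcdddddacb
   8 |  16 | cb
   9 |   7 | cdcdddddacb
  10 |   9 | cdddddacb
  11 |   4 | dabcdcdddddacb
  12 |  14 | dacb
  13 |   8 | dcdddddacb
  14 |  13 | ddacb
  15 |  12 | dddacb
  16 |  11 | ddddacb
  17 |  10 | dddddacb

SA = [0, 1, 5, 15, 3, 17, 2, 6, 16, 7, 9, 4, 14, 8, 13, 12, 11, 10]
[i] adj suffixes → lcp
  [1] 0/1 → 1 ('a')
  [2] 1/5 → 2 ('ab')
  [3] 5/15 → 1 ('a')
  [4] 15/3 → 1 ('a')
  [5] 3/17 → 0 ('')
  [6] 17/2 → 1 ('b')
  [7] 2/6 → 1 ('b')
  [8] 6/16 → 0 ('')
  [9] 16/7 → 1 ('c')
  [10] 7/9 → 2 ('cd')
  [11] 9/4 → 0 ('')
  [12] 4/14 → 2 ('da')
  [13] 14/8 → 1 ('d')
  [14] 8/13 → 1 ('d')
  [15] 13/12 → 2 ('dd')
  [16] 12/11 → 3 ('ddd')
  [17] 11/10 → 4 ('dddd')

[0, 1, 2, 1, 1, 0, 1, 1, 0, 1, 2, 0, 2, 1, 1, 2, 3, 4]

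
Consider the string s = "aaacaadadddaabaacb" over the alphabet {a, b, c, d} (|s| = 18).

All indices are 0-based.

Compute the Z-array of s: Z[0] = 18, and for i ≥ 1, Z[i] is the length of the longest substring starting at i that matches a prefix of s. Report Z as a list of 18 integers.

Z[0]=18
i=1: outside box; Z[1]=2 scan→box=[1,3)
i=2: min(r-i=1, Z[1]=2)=1; Z[2]=1
i=3: outside box; Z[3]=0
i=4: outside box; Z[4]=2 scan→box=[4,6)
i=5: min(r-i=1, Z[1]=2)=1; Z[5]=1
i=6: outside box; Z[6]=0
i=7: outside box; Z[7]=1 scan→box=[7,8)
i=8: outside box; Z[8]=0
i=9: outside box; Z[9]=0
i=10: outside box; Z[10]=0
i=11: outside box; Z[11]=2 scan→box=[11,13)
i=12: min(r-i=1, Z[1]=2)=1; Z[12]=1
i=13: outside box; Z[13]=0
i=14: outside box; Z[14]=2 scan→box=[14,16)
i=15: min(r-i=1, Z[1]=2)=1; Z[15]=1
i=16: outside box; Z[16]=0
i=17: outside box; Z[17]=0

[18, 2, 1, 0, 2, 1, 0, 1, 0, 0, 0, 2, 1, 0, 2, 1, 0, 0]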